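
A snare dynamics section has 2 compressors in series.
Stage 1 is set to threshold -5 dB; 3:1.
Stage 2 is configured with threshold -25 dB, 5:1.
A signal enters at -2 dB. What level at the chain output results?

Stage 1: -2 dB is 3 dB over -5 dB; at 3:1 that becomes 1 dB over, giving -4 dB.
Stage 2: overshoot 21 dB → 21/5 = 4.2 dB → -20.8 dB.

-20.8 dB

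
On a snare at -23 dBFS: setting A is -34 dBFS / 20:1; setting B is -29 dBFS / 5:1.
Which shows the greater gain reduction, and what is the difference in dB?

A, by 5.65 dB

A: overshoot 11 dB → output overshoot 0.55 dB → GR 10.45 dB.
B: overshoot 6 dB → output overshoot 1.2 dB → GR 4.8 dB.
A applies 5.65 dB more gain reduction.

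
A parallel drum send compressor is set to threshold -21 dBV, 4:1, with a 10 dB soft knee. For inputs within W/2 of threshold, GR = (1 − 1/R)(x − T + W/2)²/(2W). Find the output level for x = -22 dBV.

-22.6 dBV

x − T + W/2 = -22 − (-21) + 5 = 4.
GR = (1 − 1/4) × 4² / 20 = 0.75 × 16 / 20 = 0.6 dB.
Output = -22 − 0.6 = -22.6 dBV.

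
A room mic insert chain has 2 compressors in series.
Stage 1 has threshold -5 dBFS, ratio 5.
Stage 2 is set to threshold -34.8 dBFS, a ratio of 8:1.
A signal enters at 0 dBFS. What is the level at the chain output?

-30.95 dBFS

Stage 1: 0 dBFS is 5 dB over -5 dBFS; at 5:1 that becomes 1 dB over, giving -4 dBFS.
Stage 2: -4 dBFS is 30.8 dB over -34.8 dBFS; at 8:1 that becomes 3.85 dB over, giving -30.95 dBFS.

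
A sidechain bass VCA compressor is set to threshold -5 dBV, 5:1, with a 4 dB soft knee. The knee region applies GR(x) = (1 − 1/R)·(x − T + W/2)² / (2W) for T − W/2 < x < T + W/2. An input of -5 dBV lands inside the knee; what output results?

x − T + W/2 = -5 − (-5) + 2 = 2.
GR = (1 − 1/5) × 2² / 8 = 0.8 × 4 / 8 = 0.4 dB.
Output = -5 − 0.4 = -5.4 dBV.

-5.4 dBV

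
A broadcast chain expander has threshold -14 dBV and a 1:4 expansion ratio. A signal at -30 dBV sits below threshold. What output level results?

-78 dBV

Below threshold, a 1:4 expander applies gain = (4−1)×(T − x) of attenuation.
(4−1) × 16 = 48 dB, so output = -30 − 48 = -78 dBV.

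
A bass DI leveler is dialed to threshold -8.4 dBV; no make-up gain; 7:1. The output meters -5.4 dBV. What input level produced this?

The compressed level sits -5.4 − (-8.4) = 3 dB over threshold.
Before 7:1 compression the overshoot was 3 × 7 = 21 dB, so input = -8.4 + 21 = 12.6 dBV.

12.6 dBV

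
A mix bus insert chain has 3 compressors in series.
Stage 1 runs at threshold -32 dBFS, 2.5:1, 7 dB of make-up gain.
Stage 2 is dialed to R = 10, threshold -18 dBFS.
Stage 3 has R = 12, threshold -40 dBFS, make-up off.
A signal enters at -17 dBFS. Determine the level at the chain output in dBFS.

Stage 1: overshoot 15 dB → 15/2.5 = 6 dB → -26 dBFS; +7 dB make-up → -19 dBFS.
Stage 2: -19 dBFS ≤ -18 dBFS, so stage 2 doesn't engage; output -19 dBFS.
Stage 3: -19 dBFS is 21 dB over -40 dBFS; at 12:1 that becomes 1.75 dB over, giving -38.25 dBFS.

-38.25 dBFS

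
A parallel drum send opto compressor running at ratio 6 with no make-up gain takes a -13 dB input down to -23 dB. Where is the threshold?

-25 dB

Gain reduction = -13 − (-23) = 10 dB; output overshoot = GR / (R − 1) = 10 / 5 = 2 dB.
Threshold = output − output overshoot = -23 − 2 = -25 dB.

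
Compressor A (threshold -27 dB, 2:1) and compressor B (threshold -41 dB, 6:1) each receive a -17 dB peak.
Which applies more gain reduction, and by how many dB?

B, by 15 dB

A: GR = 10 − 10/2 = 5 dB.
B: GR = 24 − 24/6 = 20 dB.
Difference: 15 dB in favour of B.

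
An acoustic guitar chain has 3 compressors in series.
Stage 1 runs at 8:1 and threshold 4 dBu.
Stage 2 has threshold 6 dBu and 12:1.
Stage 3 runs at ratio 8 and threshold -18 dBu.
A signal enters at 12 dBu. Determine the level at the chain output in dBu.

Stage 1: overshoot 8 dB → 8/8 = 1 dB → 5 dBu.
Stage 2: 5 dBu is at or below the 6 dBu threshold — no compression; output 5 dBu.
Stage 3: 5 dBu is 23 dB over -18 dBu; at 8:1 that becomes 2.875 dB over, giving -15.125 dBu.

-15.125 dBu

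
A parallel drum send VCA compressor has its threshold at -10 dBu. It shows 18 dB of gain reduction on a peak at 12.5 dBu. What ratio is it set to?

Input overshoot = 12.5 − (-10) = 22.5 dB.
Output overshoot = 22.5 − 18 = 4.5 dB.
Ratio = input overshoot / output overshoot = 22.5 / 4.5 = 5.

5:1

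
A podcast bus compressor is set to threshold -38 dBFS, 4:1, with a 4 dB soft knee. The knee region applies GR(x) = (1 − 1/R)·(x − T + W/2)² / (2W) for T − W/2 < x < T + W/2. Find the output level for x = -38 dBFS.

x − T + W/2 = -38 − (-38) + 2 = 2.
GR = (1 − 1/4) × 2² / 8 = 0.75 × 4 / 8 = 0.375 dB.
Output = -38 − 0.375 = -38.375 dBFS.

-38.375 dBFS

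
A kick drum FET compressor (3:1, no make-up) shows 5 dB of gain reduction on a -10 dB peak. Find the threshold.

Gain reduction = -10 − (-15) = 5 dB; output overshoot = GR / (R − 1) = 5 / 2 = 2.5 dB.
Threshold = output − output overshoot = -15 − 2.5 = -17.5 dB.

-17.5 dB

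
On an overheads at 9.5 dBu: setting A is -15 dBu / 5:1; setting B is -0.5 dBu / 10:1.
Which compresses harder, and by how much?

A: overshoot 24.5 dB → output overshoot 4.9 dB → GR 19.6 dB.
B: overshoot 10 dB → output overshoot 1 dB → GR 9 dB.
A reduces 10.6 dB more.

A, by 10.6 dB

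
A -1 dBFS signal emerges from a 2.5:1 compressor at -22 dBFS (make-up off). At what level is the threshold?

-36 dBFS

Gain reduction = -1 − (-22) = 21 dB; output overshoot = GR / (R − 1) = 21 / 1.5 = 14 dB.
Threshold = output − output overshoot = -22 − 14 = -36 dBFS.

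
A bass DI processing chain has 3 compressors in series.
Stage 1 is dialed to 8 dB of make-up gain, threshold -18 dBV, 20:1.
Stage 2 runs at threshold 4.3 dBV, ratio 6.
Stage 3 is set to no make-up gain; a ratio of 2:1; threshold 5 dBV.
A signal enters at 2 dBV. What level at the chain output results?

-9 dBV

Stage 1: 20 dB above -18 dBV, reduced 20:1 to 1 dB above → -17 dBV; +8 dB make-up → -9 dBV.
Stage 2: below threshold (-9 ≤ 4.3); passes unchanged; output -9 dBV.
Stage 3: below threshold (-9 ≤ 5); passes unchanged; output -9 dBV.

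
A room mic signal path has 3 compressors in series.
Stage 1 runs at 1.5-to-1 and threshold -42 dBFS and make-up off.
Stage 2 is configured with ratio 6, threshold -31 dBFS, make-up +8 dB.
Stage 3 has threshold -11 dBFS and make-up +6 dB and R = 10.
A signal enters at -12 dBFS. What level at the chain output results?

-15.5 dBFS

Stage 1: -12 dBFS is 30 dB over -42 dBFS; at 1.5:1 that becomes 20 dB over, giving -22 dBFS.
Stage 2: 9 dB above -31 dBFS, reduced 6:1 to 1.5 dB above → -29.5 dBFS; +8 dB make-up → -21.5 dBFS.
Stage 3: -21.5 dBFS is at or below the -11 dBFS threshold — no compression; make-up brings it to -15.5 dBFS.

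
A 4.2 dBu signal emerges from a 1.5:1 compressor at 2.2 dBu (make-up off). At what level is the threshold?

Gain reduction = 4.2 − 2.2 = 2 dB; output overshoot = GR / (R − 1) = 2 / 0.5 = 4 dB.
Threshold = output − output overshoot = 2.2 − 4 = -1.8 dBu.

-1.8 dBu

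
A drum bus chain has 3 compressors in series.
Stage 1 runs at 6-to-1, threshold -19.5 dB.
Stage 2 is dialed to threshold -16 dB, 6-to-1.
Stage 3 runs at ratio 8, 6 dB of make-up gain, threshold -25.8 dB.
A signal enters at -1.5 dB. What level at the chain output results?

Stage 1: overshoot 18 dB → 18/6 = 3 dB → -16.5 dB.
Stage 2: -16.5 dB is at or below the -16 dB threshold — no compression; output -16.5 dB.
Stage 3: 9.3 dB above -25.8 dB, reduced 8:1 to 1.1625 dB above → -24.6375 dB; +6 dB make-up → -18.6375 dB.

-18.6375 dB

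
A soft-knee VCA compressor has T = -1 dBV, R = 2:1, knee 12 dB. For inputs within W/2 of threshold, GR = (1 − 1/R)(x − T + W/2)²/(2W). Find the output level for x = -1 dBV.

x − T + W/2 = -1 − (-1) + 6 = 6.
GR = (1 − 1/2) × 6² / 24 = 0.5 × 36 / 24 = 0.75 dB.
Output = -1 − 0.75 = -1.75 dBV.

-1.75 dBV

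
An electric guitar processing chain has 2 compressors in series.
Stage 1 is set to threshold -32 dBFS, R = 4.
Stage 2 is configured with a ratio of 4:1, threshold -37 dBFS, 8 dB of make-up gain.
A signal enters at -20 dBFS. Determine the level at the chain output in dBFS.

Stage 1: -20 dBFS is 12 dB over -32 dBFS; at 4:1 that becomes 3 dB over, giving -29 dBFS.
Stage 2: -29 dBFS is 8 dB over -37 dBFS; at 4:1 that becomes 2 dB over, giving -35 dBFS; +8 dB make-up → -27 dBFS.

-27 dBFS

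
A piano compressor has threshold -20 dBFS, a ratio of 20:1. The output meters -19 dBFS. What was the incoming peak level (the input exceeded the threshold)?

0 dBFS

The compressed level sits -19 − (-20) = 1 dB over threshold.
Input overshoot = R × output overshoot = 20 dB → input = -20 + 20 = 0 dBFS.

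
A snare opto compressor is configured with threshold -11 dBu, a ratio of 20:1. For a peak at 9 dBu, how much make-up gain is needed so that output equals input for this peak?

The peak compresses to -11 + 20/20 = -10 dBu.
To reach 9 dBu requires 9 − (-10) = 19 dB of make-up.

19 dB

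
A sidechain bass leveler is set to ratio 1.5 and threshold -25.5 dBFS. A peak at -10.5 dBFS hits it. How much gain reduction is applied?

5 dB

Overshoot = -10.5 − (-25.5) = 15 dB.
A 1.5:1 ratio leaves 10 dB of that excess.
So the signal is attenuated by 15 − 10 = 5 dB.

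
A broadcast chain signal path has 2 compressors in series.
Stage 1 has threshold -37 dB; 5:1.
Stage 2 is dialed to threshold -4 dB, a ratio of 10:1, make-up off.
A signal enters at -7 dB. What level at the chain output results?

-31 dB

Stage 1: overshoot 30 dB → 30/5 = 6 dB → -31 dB.
Stage 2: below threshold (-31 ≤ -4); passes unchanged; output -31 dB.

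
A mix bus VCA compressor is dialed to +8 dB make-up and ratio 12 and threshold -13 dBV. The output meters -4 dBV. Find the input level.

Before make-up, the level was -4 − 8 = -12 dBV.
Post-compression overshoot = -12 − (-13) = 1 dB.
Undo the ratio: input overshoot = 1 × 12 = 12 dB, giving input = -1 dBV.

-1 dBV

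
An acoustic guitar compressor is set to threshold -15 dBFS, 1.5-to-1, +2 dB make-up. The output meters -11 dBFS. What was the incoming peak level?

-12 dBFS

Before make-up, the level was -11 − 2 = -13 dBFS.
That's 2 dB above the -15 dBFS threshold.
Input overshoot = R × output overshoot = 3 dB → input = -15 + 3 = -12 dBFS.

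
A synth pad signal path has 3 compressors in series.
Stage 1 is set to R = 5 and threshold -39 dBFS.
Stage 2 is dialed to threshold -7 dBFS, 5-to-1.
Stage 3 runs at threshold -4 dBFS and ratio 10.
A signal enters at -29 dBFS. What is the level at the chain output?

Stage 1: -29 dBFS is 10 dB over -39 dBFS; at 5:1 that becomes 2 dB over, giving -37 dBFS.
Stage 2: below threshold (-37 ≤ -7); passes unchanged; output -37 dBFS.
Stage 3: below threshold (-37 ≤ -4); passes unchanged; output -37 dBFS.

-37 dBFS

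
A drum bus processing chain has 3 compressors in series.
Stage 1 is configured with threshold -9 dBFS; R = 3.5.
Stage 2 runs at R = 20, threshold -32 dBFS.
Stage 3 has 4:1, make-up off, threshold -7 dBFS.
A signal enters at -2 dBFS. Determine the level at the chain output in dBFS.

-30.75 dBFS

Stage 1: 7 dB above -9 dBFS, reduced 3.5:1 to 2 dB above → -7 dBFS.
Stage 2: 25 dB above -32 dBFS, reduced 20:1 to 1.25 dB above → -30.75 dBFS.
Stage 3: -30.75 dBFS is at or below the -7 dBFS threshold — no compression; output -30.75 dBFS.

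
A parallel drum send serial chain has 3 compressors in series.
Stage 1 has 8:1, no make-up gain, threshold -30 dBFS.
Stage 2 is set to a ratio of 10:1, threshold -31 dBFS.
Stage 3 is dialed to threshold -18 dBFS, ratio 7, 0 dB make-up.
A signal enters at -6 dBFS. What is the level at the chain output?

-30.6 dBFS

Stage 1: -6 dBFS is 24 dB over -30 dBFS; at 8:1 that becomes 3 dB over, giving -27 dBFS.
Stage 2: 4 dB above -31 dBFS, reduced 10:1 to 0.4 dB above → -30.6 dBFS.
Stage 3: below threshold (-30.6 ≤ -18); passes unchanged; output -30.6 dBFS.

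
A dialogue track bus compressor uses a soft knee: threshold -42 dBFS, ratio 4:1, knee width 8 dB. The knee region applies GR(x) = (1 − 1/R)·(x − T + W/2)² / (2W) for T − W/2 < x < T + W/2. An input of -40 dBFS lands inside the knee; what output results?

x − T + W/2 = -40 − (-42) + 4 = 6.
GR = (1 − 1/4) × 6² / 16 = 0.75 × 36 / 16 = 1.6875 dB.
Output = -40 − 1.6875 = -41.6875 dBFS.

-41.6875 dBFS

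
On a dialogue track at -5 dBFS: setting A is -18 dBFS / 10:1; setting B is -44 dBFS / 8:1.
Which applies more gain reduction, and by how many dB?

B, by 22.425 dB

A: overshoot 13 dB → output overshoot 1.3 dB → GR 11.7 dB.
B: overshoot 39 dB → output overshoot 4.875 dB → GR 34.125 dB.
B applies 22.425 dB more gain reduction.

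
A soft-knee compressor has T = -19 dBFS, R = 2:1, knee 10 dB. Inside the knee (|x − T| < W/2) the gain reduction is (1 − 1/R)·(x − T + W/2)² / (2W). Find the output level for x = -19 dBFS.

x − T + W/2 = -19 − (-19) + 5 = 5.
GR = (1 − 1/2) × 5² / 20 = 0.5 × 25 / 20 = 0.625 dB.
Output = -19 − 0.625 = -19.625 dBFS.

-19.625 dBFS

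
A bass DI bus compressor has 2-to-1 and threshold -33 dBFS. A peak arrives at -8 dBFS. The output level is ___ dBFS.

-8 dBFS sits 25 dB over threshold.
The 25 dB excess becomes 12.5 dB after 2:1 reduction.
That puts the output at -20.5 dBFS.

-20.5 dBFS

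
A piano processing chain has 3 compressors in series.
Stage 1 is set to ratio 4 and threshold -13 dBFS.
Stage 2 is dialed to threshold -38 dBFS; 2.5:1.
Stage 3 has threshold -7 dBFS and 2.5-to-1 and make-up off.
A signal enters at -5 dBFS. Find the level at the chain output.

-27.2 dBFS

Stage 1: 8 dB above -13 dBFS, reduced 4:1 to 2 dB above → -11 dBFS.
Stage 2: overshoot 27 dB → 27/2.5 = 10.8 dB → -27.2 dBFS.
Stage 3: below threshold (-27.2 ≤ -7); passes unchanged; output -27.2 dBFS.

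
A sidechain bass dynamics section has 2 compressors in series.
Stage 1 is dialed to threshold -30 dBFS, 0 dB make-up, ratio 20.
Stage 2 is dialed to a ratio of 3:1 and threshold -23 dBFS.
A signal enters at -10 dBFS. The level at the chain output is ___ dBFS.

Stage 1: overshoot 20 dB → 20/20 = 1 dB → -29 dBFS.
Stage 2: below threshold (-29 ≤ -23); passes unchanged; output -29 dBFS.

-29 dBFS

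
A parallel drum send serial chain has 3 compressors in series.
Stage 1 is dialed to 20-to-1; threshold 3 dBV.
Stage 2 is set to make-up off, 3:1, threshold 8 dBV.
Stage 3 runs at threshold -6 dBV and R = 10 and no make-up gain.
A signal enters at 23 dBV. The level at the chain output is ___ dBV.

Stage 1: overshoot 20 dB → 20/20 = 1 dB → 4 dBV.
Stage 2: 4 dBV is at or below the 8 dBV threshold — no compression; output 4 dBV.
Stage 3: overshoot 10 dB → 10/10 = 1 dB → -5 dBV.

-5 dBV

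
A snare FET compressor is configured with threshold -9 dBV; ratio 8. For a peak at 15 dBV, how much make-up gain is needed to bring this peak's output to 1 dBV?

Without make-up, output = threshold + overshoot/8 = -9 + 3 = -6 dBV.
Gap to target: 7 dB.

7 dB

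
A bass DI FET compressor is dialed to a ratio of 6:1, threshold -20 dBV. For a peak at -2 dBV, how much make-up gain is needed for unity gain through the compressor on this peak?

15 dB

The peak compresses to -20 + 18/6 = -17 dBV.
To reach -2 dBV requires -2 − (-17) = 15 dB of make-up.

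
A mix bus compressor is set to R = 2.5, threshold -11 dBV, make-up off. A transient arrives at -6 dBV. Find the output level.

-9 dBV

The input is 5 dB above the -11 dBV threshold.
At 2.5:1 the overshoot is divided by 2.5, leaving 2 dB above threshold.
That puts the output at -9 dBV.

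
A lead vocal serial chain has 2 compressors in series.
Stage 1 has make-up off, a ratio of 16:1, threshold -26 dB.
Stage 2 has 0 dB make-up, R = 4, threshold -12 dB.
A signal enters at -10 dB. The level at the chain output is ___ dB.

Stage 1: overshoot 16 dB → 16/16 = 1 dB → -25 dB.
Stage 2: below threshold (-25 ≤ -12); passes unchanged; output -25 dB.

-25 dB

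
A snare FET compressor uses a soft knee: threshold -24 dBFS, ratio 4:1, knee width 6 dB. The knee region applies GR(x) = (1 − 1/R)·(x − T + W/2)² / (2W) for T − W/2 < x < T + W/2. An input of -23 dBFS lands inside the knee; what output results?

x − T + W/2 = -23 − (-24) + 3 = 4.
GR = (1 − 1/4) × 4² / 12 = 0.75 × 16 / 12 = 1 dB.
Output = -23 − 1 = -24 dBFS.

-24 dBFS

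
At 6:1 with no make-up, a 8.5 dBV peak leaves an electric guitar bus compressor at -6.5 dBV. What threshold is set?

Input is 18 dB above T (since output overshoot × R = input overshoot: (-6.5 − T)·6 = 8.5 − T gives T = -9.5 dBV).
Check: -9.5 + (8.5 − (-9.5))/6 = -9.5 + 3 = -6.5 dBV. ✓

-9.5 dBV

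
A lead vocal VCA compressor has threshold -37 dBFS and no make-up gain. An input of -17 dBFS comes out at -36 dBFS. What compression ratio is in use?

Input overshoot = -17 − (-37) = 20 dB; output overshoot = -36 − (-37) = 1 dB.
Ratio = 20 / 1 = 20.

20:1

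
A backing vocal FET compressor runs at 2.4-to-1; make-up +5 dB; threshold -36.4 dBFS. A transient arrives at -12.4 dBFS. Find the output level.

-12.4 dBFS sits 24 dB over threshold.
At 2.4:1 the overshoot is divided by 2.4, leaving 10 dB above threshold.
That puts the output at -26.4 dBFS; make-up adds 5 dB, giving -21.4 dBFS.

-21.4 dBFS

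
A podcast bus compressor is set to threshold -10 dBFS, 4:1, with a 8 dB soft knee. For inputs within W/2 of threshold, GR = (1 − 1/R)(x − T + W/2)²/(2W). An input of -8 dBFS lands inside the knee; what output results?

x − T + W/2 = -8 − (-10) + 4 = 6.
GR = (1 − 1/4) × 6² / 16 = 0.75 × 36 / 16 = 1.6875 dB.
Output = -8 − 1.6875 = -9.6875 dBFS.

-9.6875 dBFS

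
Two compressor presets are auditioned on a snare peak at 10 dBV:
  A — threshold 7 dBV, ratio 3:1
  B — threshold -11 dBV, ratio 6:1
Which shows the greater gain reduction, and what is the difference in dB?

B, by 15.5 dB

A: 3 dB over, compressed to 1 dB over, so 2 dB of GR.
B: 21 dB over, compressed to 3.5 dB over, so 17.5 dB of GR.
B reduces 15.5 dB more.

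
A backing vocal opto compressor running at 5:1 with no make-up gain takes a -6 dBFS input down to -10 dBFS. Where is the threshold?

-11 dBFS

Let T be the threshold. Output overshoot = (input overshoot)/R, so -10 − T = (-6 − T)/5.
5·(-10 − T) = -6 − T → 4·T = -50 − (-6) = -44.
T = -44/4 = -11 dBFS.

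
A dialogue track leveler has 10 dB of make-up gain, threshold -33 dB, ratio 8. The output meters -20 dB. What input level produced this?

-9 dB

Remove make-up: -20 − 10 = -30 dB.
Post-compression overshoot = -30 − (-33) = 3 dB.
Before 8:1 compression the overshoot was 3 × 8 = 24 dB, so input = -33 + 24 = -9 dB.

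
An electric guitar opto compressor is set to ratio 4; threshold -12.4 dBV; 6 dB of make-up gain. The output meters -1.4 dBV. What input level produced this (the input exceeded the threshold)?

7.6 dBV

Before make-up, the level was -1.4 − 6 = -7.4 dBV.
Post-compression overshoot = -7.4 − (-12.4) = 5 dB.
Undo the ratio: input overshoot = 5 × 4 = 20 dB, giving input = 7.6 dBV.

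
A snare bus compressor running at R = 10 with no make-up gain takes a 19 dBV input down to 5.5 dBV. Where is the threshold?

4 dBV

Let T be the threshold. Output overshoot = (input overshoot)/R, so 5.5 − T = (19 − T)/10.
10·(5.5 − T) = 19 − T → 9·T = 55 − 19 = 36.
T = 36/9 = 4 dBV.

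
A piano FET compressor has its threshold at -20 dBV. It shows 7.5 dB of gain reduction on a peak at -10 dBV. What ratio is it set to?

Input overshoot = -10 − (-20) = 10 dB.
Output overshoot = 10 − 7.5 = 2.5 dB.
Ratio = input overshoot / output overshoot = 10 / 2.5 = 4.

4:1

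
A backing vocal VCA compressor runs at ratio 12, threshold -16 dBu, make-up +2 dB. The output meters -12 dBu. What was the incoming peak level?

8 dBu

Remove make-up: -12 − 2 = -14 dBu.
That's 2 dB above the -16 dBu threshold.
Before 12:1 compression the overshoot was 2 × 12 = 24 dB, so input = -16 + 24 = 8 dBu.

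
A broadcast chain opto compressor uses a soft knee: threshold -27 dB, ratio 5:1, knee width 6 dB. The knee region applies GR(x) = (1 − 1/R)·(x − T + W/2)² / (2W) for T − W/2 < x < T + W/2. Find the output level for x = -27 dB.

-27.6 dB

x − T + W/2 = -27 − (-27) + 3 = 3.
GR = (1 − 1/5) × 3² / 12 = 0.8 × 9 / 12 = 0.6 dB.
Output = -27 − 0.6 = -27.6 dB.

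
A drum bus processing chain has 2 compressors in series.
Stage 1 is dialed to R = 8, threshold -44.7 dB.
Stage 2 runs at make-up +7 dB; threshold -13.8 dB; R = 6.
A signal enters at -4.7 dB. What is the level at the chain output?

Stage 1: overshoot 40 dB → 40/8 = 5 dB → -39.7 dB.
Stage 2: below threshold (-39.7 ≤ -13.8); passes unchanged; make-up brings it to -32.7 dB.

-32.7 dB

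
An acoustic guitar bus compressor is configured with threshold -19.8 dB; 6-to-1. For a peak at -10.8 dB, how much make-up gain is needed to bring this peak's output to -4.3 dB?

Overshoot 9 dB → 9/6 = 1.5 dB after compression, so the compressed level is -19.8 + 1.5 = -18.3 dB.
Make-up = target − compressed = -4.3 − (-18.3) = 14 dB.

14 dB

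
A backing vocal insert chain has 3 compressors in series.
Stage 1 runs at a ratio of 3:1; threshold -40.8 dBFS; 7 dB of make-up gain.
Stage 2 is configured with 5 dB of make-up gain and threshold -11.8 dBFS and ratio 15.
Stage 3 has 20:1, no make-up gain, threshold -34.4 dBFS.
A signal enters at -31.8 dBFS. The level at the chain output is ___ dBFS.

-33.97 dBFS

Stage 1: 9 dB above -40.8 dBFS, reduced 3:1 to 3 dB above → -37.8 dBFS; +7 dB make-up → -30.8 dBFS.
Stage 2: -30.8 dBFS ≤ -11.8 dBFS, so stage 2 doesn't engage; make-up brings it to -25.8 dBFS.
Stage 3: overshoot 8.6 dB → 8.6/20 = 0.43 dB → -33.97 dBFS.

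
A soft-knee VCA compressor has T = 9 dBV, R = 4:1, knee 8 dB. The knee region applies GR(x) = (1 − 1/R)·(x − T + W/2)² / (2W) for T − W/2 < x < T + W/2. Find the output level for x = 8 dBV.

7.578125 dBV

x − T + W/2 = 8 − 9 + 4 = 3.
GR = (1 − 1/4) × 3² / 16 = 0.75 × 9 / 16 = 0.421875 dB.
Output = 8 − 0.421875 = 7.578125 dBV.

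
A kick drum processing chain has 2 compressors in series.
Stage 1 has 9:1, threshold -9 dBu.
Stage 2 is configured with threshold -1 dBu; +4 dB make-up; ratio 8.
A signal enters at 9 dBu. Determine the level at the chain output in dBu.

Stage 1: 9 dBu is 18 dB over -9 dBu; at 9:1 that becomes 2 dB over, giving -7 dBu.
Stage 2: -7 dBu ≤ -1 dBu, so stage 2 doesn't engage; make-up brings it to -3 dBu.

-3 dBu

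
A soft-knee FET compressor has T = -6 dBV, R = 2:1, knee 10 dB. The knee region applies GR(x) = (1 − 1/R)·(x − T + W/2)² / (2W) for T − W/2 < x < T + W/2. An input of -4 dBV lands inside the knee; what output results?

x − T + W/2 = -4 − (-6) + 5 = 7.
GR = (1 − 1/2) × 7² / 20 = 0.5 × 49 / 20 = 1.225 dB.
Output = -4 − 1.225 = -5.225 dBV.

-5.225 dBV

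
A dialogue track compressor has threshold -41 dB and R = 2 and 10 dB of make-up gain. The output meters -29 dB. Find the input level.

Before make-up, the level was -29 − 10 = -39 dB.
The compressed level sits -39 − (-41) = 2 dB over threshold.
Undo the ratio: input overshoot = 2 × 2 = 4 dB, giving input = -37 dB.

-37 dB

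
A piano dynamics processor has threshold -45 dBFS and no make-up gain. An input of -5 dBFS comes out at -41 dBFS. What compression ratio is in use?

10:1

Input overshoot = -5 − (-45) = 40 dB; output overshoot = -41 − (-45) = 4 dB.
Ratio = 40 / 4 = 10.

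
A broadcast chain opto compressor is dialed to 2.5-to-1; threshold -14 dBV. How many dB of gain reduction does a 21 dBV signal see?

Overshoot = 21 − (-14) = 35 dB.
After 2.5:1 compression the overshoot becomes 35/2.5 = 14 dB.
So the signal is attenuated by 35 − 14 = 21 dB.

21 dB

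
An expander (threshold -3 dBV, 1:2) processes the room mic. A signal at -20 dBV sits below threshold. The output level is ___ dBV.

-37 dBV

Undershoot = (-3) − (-20) = 17 dB.
At 1:2, that expands to 34 dB under threshold.
Output = -3 − 34 = -37 dBV.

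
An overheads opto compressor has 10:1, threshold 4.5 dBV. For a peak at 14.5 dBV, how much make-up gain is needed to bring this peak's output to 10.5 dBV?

The peak compresses to 4.5 + 10/10 = 5.5 dBV.
To reach 10.5 dBV requires 10.5 − 5.5 = 5 dB of make-up.

5 dB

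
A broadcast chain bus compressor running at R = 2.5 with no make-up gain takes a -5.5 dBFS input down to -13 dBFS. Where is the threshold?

Let T be the threshold. Output overshoot = (input overshoot)/R, so -13 − T = (-5.5 − T)/2.5.
2.5·(-13 − T) = -5.5 − T → 1.5·T = -32.5 − (-5.5) = -27.
T = -27/1.5 = -18 dBFS.

-18 dBFS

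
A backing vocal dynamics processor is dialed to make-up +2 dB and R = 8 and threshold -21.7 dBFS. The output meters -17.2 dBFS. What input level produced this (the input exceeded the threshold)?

-1.7 dBFS

Remove make-up: -17.2 − 2 = -19.2 dBFS.
That's 2.5 dB above the -21.7 dBFS threshold.
Before 8:1 compression the overshoot was 2.5 × 8 = 20 dB, so input = -21.7 + 20 = -1.7 dBFS.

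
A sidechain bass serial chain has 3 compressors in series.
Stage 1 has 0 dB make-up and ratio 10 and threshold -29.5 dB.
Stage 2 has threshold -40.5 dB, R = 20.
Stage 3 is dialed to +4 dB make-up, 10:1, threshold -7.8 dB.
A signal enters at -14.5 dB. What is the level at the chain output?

-35.875 dB

Stage 1: 15 dB above -29.5 dB, reduced 10:1 to 1.5 dB above → -28 dB.
Stage 2: 12.5 dB above -40.5 dB, reduced 20:1 to 0.625 dB above → -39.875 dB.
Stage 3: below threshold (-39.875 ≤ -7.8); passes unchanged; make-up brings it to -35.875 dB.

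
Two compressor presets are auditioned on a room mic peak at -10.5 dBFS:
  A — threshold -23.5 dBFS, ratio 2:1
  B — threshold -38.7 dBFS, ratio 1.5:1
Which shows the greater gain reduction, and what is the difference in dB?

B, by 2.9 dB

A: overshoot 13 dB → output overshoot 6.5 dB → GR 6.5 dB.
B: overshoot 28.2 dB → output overshoot 18.8 dB → GR 9.4 dB.
B applies 2.9 dB more gain reduction.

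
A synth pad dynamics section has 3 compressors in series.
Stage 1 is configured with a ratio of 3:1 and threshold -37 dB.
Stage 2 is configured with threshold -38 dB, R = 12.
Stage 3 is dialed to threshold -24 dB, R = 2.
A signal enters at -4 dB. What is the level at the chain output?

-37 dB

Stage 1: overshoot 33 dB → 33/3 = 11 dB → -26 dB.
Stage 2: 12 dB above -38 dB, reduced 12:1 to 1 dB above → -37 dB.
Stage 3: below threshold (-37 ≤ -24); passes unchanged; output -37 dB.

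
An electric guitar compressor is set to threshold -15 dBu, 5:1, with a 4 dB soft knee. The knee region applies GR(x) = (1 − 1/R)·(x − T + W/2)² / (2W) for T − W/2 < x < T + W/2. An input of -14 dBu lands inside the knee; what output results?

-14.9 dBu

x − T + W/2 = -14 − (-15) + 2 = 3.
GR = (1 − 1/5) × 3² / 8 = 0.8 × 9 / 8 = 0.9 dB.
Output = -14 − 0.9 = -14.9 dBu.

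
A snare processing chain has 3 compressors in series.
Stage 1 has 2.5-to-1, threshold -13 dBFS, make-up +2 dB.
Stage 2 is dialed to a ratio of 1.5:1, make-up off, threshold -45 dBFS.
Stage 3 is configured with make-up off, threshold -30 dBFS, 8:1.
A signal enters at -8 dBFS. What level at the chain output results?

-28.875 dBFS

Stage 1: 5 dB above -13 dBFS, reduced 2.5:1 to 2 dB above → -11 dBFS; +2 dB make-up → -9 dBFS.
Stage 2: 36 dB above -45 dBFS, reduced 1.5:1 to 24 dB above → -21 dBFS.
Stage 3: 9 dB above -30 dBFS, reduced 8:1 to 1.125 dB above → -28.875 dBFS.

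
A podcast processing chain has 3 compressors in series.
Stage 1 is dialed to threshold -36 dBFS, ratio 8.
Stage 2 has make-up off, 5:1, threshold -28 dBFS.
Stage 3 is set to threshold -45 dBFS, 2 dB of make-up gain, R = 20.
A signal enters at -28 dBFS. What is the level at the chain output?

Stage 1: 8 dB above -36 dBFS, reduced 8:1 to 1 dB above → -35 dBFS.
Stage 2: -35 dBFS ≤ -28 dBFS, so stage 2 doesn't engage; output -35 dBFS.
Stage 3: overshoot 10 dB → 10/20 = 0.5 dB → -44.5 dBFS; +2 dB make-up → -42.5 dBFS.

-42.5 dBFS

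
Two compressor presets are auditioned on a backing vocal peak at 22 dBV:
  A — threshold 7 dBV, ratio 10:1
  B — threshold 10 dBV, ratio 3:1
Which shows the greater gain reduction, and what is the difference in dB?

A: 15 dB over, compressed to 1.5 dB over, so 13.5 dB of GR.
B: 12 dB over, compressed to 4 dB over, so 8 dB of GR.
A applies 5.5 dB more gain reduction.

A, by 5.5 dB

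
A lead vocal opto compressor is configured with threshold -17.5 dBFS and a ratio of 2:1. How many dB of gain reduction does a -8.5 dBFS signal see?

Overshoot = -8.5 − (-17.5) = 9 dB.
A 2:1 ratio leaves 4.5 dB of that excess.
GR = overshoot in − overshoot out = 9 − 4.5 = 4.5 dB.

4.5 dB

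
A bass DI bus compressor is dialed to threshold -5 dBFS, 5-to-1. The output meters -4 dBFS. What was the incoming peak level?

0 dBFS

That's 1 dB above the -5 dBFS threshold.
Before 5:1 compression the overshoot was 1 × 5 = 5 dB, so input = -5 + 5 = 0 dBFS.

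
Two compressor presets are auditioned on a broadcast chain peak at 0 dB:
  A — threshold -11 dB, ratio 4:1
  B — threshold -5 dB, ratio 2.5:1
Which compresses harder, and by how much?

A: GR = 11 − 11/4 = 8.25 dB.
B: GR = 5 − 5/2.5 = 3 dB.
Difference: 5.25 dB in favour of A.

A, by 5.25 dB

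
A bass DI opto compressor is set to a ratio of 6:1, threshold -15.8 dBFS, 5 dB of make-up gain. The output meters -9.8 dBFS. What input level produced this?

-9.8 dBFS

Before make-up, the level was -9.8 − 5 = -14.8 dBFS.
Post-compression overshoot = -14.8 − (-15.8) = 1 dB.
Input overshoot = R × output overshoot = 6 dB → input = -15.8 + 6 = -9.8 dBFS.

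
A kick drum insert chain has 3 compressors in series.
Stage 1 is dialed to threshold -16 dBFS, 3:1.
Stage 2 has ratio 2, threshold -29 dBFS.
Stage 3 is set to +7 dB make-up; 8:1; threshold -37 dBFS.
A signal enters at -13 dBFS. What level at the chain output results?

Stage 1: overshoot 3 dB → 3/3 = 1 dB → -15 dBFS.
Stage 2: overshoot 14 dB → 14/2 = 7 dB → -22 dBFS.
Stage 3: 15 dB above -37 dBFS, reduced 8:1 to 1.875 dB above → -35.125 dBFS; +7 dB make-up → -28.125 dBFS.

-28.125 dBFS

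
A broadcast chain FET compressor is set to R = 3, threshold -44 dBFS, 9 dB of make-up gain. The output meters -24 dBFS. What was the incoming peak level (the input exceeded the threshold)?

-11 dBFS

Stripping the +9 dB make-up gives -33 dBFS at the gain stage.
That's 11 dB above the -44 dBFS threshold.
Undo the ratio: input overshoot = 11 × 3 = 33 dB, giving input = -11 dBFS.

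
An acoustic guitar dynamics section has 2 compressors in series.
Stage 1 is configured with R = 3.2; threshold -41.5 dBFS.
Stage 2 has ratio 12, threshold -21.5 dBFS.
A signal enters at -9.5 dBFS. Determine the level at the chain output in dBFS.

-31.5 dBFS

Stage 1: -9.5 dBFS is 32 dB over -41.5 dBFS; at 3.2:1 that becomes 10 dB over, giving -31.5 dBFS.
Stage 2: -31.5 dBFS is at or below the -21.5 dBFS threshold — no compression; output -31.5 dBFS.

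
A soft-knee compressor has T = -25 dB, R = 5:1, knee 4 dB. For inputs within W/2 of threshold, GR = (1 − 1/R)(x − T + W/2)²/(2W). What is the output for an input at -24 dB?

x − T + W/2 = -24 − (-25) + 2 = 3.
GR = (1 − 1/5) × 3² / 8 = 0.8 × 9 / 8 = 0.9 dB.
Output = -24 − 0.9 = -24.9 dB.

-24.9 dB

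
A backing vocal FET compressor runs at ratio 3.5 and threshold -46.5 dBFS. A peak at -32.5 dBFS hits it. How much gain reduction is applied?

10 dB

-32.5 dBFS exceeds the threshold by 14 dB.
After 3.5:1 compression the overshoot becomes 14/3.5 = 4 dB.
GR = overshoot in − overshoot out = 14 − 4 = 10 dB.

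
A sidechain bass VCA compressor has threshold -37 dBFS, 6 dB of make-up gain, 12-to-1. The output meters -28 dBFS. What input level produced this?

Remove make-up: -28 − 6 = -34 dBFS.
The compressed level sits -34 − (-37) = 3 dB over threshold.
Before 12:1 compression the overshoot was 3 × 12 = 36 dB, so input = -37 + 36 = -1 dBFS.

-1 dBFS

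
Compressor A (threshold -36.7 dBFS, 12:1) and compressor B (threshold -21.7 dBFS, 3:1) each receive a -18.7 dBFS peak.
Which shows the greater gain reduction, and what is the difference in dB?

A, by 14.5 dB

A: GR = 18 − 18/12 = 16.5 dB.
B: GR = 3 − 3/3 = 2 dB.
Difference: 14.5 dB in favour of A.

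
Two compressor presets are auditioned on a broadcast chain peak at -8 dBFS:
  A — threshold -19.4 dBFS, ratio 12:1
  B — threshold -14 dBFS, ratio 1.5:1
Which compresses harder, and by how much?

A, by 8.45 dB

A: 11.4 dB over, compressed to 0.95 dB over, so 10.45 dB of GR.
B: 6 dB over, compressed to 4 dB over, so 2 dB of GR.
A reduces 8.45 dB more.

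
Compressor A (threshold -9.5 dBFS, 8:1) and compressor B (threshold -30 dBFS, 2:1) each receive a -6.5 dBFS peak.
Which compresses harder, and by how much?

A: GR = 3 − 3/8 = 2.625 dB.
B: GR = 23.5 − 23.5/2 = 11.75 dB.
B applies 9.125 dB more gain reduction.

B, by 9.125 dB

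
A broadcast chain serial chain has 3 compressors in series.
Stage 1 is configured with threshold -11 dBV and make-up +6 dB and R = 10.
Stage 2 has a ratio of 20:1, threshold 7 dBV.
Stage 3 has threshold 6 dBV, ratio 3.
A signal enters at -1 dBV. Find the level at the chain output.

Stage 1: -1 dBV is 10 dB over -11 dBV; at 10:1 that becomes 1 dB over, giving -10 dBV; +6 dB make-up → -4 dBV.
Stage 2: -4 dBV ≤ 7 dBV, so stage 2 doesn't engage; output -4 dBV.
Stage 3: below threshold (-4 ≤ 6); passes unchanged; output -4 dBV.

-4 dBV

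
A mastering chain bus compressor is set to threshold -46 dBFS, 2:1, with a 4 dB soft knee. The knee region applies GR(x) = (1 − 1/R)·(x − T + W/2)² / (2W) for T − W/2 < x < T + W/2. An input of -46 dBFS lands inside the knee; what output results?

-46.25 dBFS

x − T + W/2 = -46 − (-46) + 2 = 2.
GR = (1 − 1/2) × 2² / 8 = 0.5 × 4 / 8 = 0.25 dB.
Output = -46 − 0.25 = -46.25 dBFS.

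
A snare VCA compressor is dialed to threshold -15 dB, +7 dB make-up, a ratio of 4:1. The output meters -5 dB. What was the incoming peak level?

Stripping the +7 dB make-up gives -12 dB at the gain stage.
The compressed level sits -12 − (-15) = 3 dB over threshold.
Input overshoot = R × output overshoot = 12 dB → input = -15 + 12 = -3 dB.

-3 dB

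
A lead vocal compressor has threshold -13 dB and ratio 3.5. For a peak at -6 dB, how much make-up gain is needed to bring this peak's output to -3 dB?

8 dB

Overshoot 7 dB → 7/3.5 = 2 dB after compression, so the compressed level is -13 + 2 = -11 dB.
Make-up = target − compressed = -3 − (-11) = 8 dB.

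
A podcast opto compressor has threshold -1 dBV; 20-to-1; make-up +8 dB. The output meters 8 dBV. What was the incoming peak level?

19 dBV

Before make-up, the level was 8 − 8 = 0 dBV.
Post-compression overshoot = 0 − (-1) = 1 dB.
Before 20:1 compression the overshoot was 1 × 20 = 20 dB, so input = -1 + 20 = 19 dBV.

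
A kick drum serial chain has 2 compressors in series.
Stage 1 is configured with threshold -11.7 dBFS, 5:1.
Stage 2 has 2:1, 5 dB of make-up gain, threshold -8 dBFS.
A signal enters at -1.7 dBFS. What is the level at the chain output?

Stage 1: overshoot 10 dB → 10/5 = 2 dB → -9.7 dBFS.
Stage 2: -9.7 dBFS is at or below the -8 dBFS threshold — no compression; make-up brings it to -4.7 dBFS.

-4.7 dBFS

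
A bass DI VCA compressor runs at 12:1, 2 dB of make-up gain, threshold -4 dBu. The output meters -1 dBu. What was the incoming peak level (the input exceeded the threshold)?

Remove make-up: -1 − 2 = -3 dBu.
The compressed level sits -3 − (-4) = 1 dB over threshold.
Undo the ratio: input overshoot = 1 × 12 = 12 dB, giving input = 8 dBu.

8 dBu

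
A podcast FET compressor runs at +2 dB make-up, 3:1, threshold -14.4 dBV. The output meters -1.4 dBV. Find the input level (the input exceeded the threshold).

Remove make-up: -1.4 − 2 = -3.4 dBV.
The compressed level sits -3.4 − (-14.4) = 11 dB over threshold.
Before 3:1 compression the overshoot was 11 × 3 = 33 dB, so input = -14.4 + 33 = 18.6 dBV.

18.6 dBV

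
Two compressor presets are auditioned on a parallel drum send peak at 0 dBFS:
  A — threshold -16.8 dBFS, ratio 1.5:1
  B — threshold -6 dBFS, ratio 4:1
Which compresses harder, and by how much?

A, by 1.1 dB

A: 16.8 dB over, compressed to 11.2 dB over, so 5.6 dB of GR.
B: 6 dB over, compressed to 1.5 dB over, so 4.5 dB of GR.
Difference: 1.1 dB in favour of A.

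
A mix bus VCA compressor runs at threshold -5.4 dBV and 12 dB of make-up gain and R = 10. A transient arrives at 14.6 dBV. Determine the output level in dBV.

Overshoot: 14.6 − (-5.4) = 20 dB.
The 20 dB excess becomes 2 dB after 10:1 reduction.
That puts the output at -3.4 dBV; make-up adds 12 dB, giving 8.6 dBV.

8.6 dBV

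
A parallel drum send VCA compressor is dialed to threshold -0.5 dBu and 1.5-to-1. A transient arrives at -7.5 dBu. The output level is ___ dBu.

-7.5 dBu is 7 dB below the -0.5 dBu threshold, so no gain reduction is applied.
Output = input = -7.5 dBu.

-7.5 dBu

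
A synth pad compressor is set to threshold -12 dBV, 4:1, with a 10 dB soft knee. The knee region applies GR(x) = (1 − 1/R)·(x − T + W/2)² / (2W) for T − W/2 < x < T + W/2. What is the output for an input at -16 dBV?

-16.0375 dBV

x − T + W/2 = -16 − (-12) + 5 = 1.
GR = (1 − 1/4) × 1² / 20 = 0.75 × 1 / 20 = 0.0375 dB.
Output = -16 − 0.0375 = -16.0375 dBV.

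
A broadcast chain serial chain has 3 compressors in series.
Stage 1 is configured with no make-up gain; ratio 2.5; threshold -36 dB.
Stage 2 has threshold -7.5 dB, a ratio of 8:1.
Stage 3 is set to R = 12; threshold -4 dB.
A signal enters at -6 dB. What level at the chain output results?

Stage 1: 30 dB above -36 dB, reduced 2.5:1 to 12 dB above → -24 dB.
Stage 2: -24 dB ≤ -7.5 dB, so stage 2 doesn't engage; output -24 dB.
Stage 3: -24 dB ≤ -4 dB, so stage 3 doesn't engage; output -24 dB.

-24 dB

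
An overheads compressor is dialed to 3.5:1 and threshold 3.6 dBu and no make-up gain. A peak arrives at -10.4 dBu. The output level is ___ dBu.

-10.4 dBu is 14 dB below the 3.6 dBu threshold, so no gain reduction is applied.
Output = input = -10.4 dBu.

-10.4 dBu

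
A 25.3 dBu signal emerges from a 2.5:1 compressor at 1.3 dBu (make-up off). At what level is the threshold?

-14.7 dBu

Let T be the threshold. Output overshoot = (input overshoot)/R, so 1.3 − T = (25.3 − T)/2.5.
2.5·(1.3 − T) = 25.3 − T → 1.5·T = 3.25 − 25.3 = -22.05.
T = -22.05/1.5 = -14.7 dBu.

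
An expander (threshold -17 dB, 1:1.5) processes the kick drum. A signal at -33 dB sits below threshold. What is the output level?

-41 dB

Undershoot = (-17) − (-33) = 16 dB.
At 1:1.5, that expands to 24 dB under threshold.
Output = -17 − 24 = -41 dB.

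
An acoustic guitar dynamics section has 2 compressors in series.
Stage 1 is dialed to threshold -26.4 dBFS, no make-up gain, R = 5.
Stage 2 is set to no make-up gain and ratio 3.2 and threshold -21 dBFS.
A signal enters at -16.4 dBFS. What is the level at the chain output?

Stage 1: overshoot 10 dB → 10/5 = 2 dB → -24.4 dBFS.
Stage 2: -24.4 dBFS ≤ -21 dBFS, so stage 2 doesn't engage; output -24.4 dBFS.

-24.4 dBFS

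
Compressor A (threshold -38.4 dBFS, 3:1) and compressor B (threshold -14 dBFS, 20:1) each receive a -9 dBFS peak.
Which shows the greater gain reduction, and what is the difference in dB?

A, by 14.85 dB

A: GR = 29.4 − 29.4/3 = 19.6 dB.
B: GR = 5 − 5/20 = 4.75 dB.
Difference: 14.85 dB in favour of A.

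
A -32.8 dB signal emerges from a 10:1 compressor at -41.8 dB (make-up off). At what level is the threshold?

Let T be the threshold. Output overshoot = (input overshoot)/R, so -41.8 − T = (-32.8 − T)/10.
10·(-41.8 − T) = -32.8 − T → 9·T = -418 − (-32.8) = -385.2.
T = -385.2/9 = -42.8 dB.

-42.8 dB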